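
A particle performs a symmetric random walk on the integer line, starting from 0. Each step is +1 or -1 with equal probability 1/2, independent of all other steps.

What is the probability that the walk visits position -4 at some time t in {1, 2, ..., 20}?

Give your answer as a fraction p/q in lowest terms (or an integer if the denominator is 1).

Count via complement. Let g(t,s) = #length-t paths at position s with S_1..S_t all ≠ -4.
g(t,s) = g(t-1,s-1) + g(t-1,s+1) for s ≠ -4; g(t,-4) = 0.
t=0: g(0,0)=1
t=1: g(1,-1)=1 g(1,1)=1
t=2: g(2,-2)=1 g(2,0)=2 g(2,2)=1
t=3: g(3,-3)=1 g(3,-1)=3 g(3,1)=3 g(3,3)=1
t=4: g(4,-2)=4 g(4,0)=6 g(4,2)=4 g(4,4)=1
t=5: g(5,-3)=4 g(5,-1)=10 g(5,1)=10 g(5,3)=5 g(5,5)=1
t=6: g(6,-2)=14 g(6,0)=20 g(6,2)=15 g(6,4)=6 g(6,6)=1
t=7: g(7,-3)=14 g(7,-1)=34 g(7,1)=35 g(7,3)=21 g(7,5)=7 g(7,7)=1
t=8: g(8,-2)=48 g(8,0)=69 g(8,2)=56 g(8,4)=28 g(8,6)=8 g(8,8)=1
t=9: g(9,-3)=48 g(9,-1)=117 g(9,1)=125 g(9,3)=84 g(9,5)=36 g(9,7)=9 g(9,9)=1
t=10: g(10,-2)=165 g(10,0)=242 g(10,2)=209 g(10,4)=120 g(10,6)=45 g(10,8)=10 g(10,10)=1
t=11: g(11,-3)=165 g(11,-1)=407 g(11,1)=451 g(11,3)=329 g(11,5)=165 g(11,7)=55 g(11,9)=11 g(11,11)=1
t=12: g(12,-2)=572 g(12,0)=858 g(12,2)=780 g(12,4)=494 g(12,6)=220 g(12,8)=66 g(12,10)=12 g(12,12)=1
t=13: g(13,-3)=572 g(13,-1)=1430 g(13,1)=1638 g(13,3)=1274 g(13,5)=714 g(13,7)=286 g(13,9)=78 g(13,11)=13 g(13,13)=1
t=14: g(14,-2)=2002 g(14,0)=3068 g(14,2)=2912 g(14,4)=1988 g(14,6)=1000 g(14,8)=364 g(14,10)=91 g(14,12)=14 g(14,14)=1
t=15: g(15,-3)=2002 g(15,-1)=5070 g(15,1)=5980 g(15,3)=4900 g(15,5)=2988 g(15,7)=1364 g(15,9)=455 g(15,11)=105 g(15,13)=15 g(15,15)=1
t=16: g(16,-2)=7072 g(16,0)=11050 g(16,2)=10880 g(16,4)=7888 g(16,6)=4352 g(16,8)=1819 g(16,10)=560 g(16,12)=120 g(16,14)=16 g(16,16)=1
t=17: g(17,-3)=7072 g(17,-1)=18122 g(17,1)=21930 g(17,3)=18768 g(17,5)=12240 g(17,7)=6171 g(17,9)=2379 g(17,11)=680 g(17,13)=136 g(17,15)=17 g(17,17)=1
t=18: g(18,-2)=25194 g(18,0)=40052 g(18,2)=40698 g(18,4)=31008 g(18,6)=18411 g(18,8)=8550 g(18,10)=3059 g(18,12)=816 g(18,14)=153 g(18,16)=18 g(18,18)=1
t=19: g(19,-3)=25194 g(19,-1)=65246 g(19,1)=80750 g(19,3)=71706 g(19,5)=49419 g(19,7)=26961 g(19,9)=11609 g(19,11)=3875 g(19,13)=969 g(19,15)=171 g(19,17)=19 g(19,19)=1
t=20: g(20,-2)=90440 g(20,0)=145996 g(20,2)=152456 g(20,4)=121125 g(20,6)=76380 g(20,8)=38570 g(20,10)=15484 g(20,12)=4844 g(20,14)=1140 g(20,16)=190 g(20,18)=20 g(20,20)=1
Paths never hitting -4: Σ_s g(20,s) = 646646
Paths hitting -4: 2^20 - 646646 = 401930
P = 401930/1048576 = 200965/524288

Answer: 200965/524288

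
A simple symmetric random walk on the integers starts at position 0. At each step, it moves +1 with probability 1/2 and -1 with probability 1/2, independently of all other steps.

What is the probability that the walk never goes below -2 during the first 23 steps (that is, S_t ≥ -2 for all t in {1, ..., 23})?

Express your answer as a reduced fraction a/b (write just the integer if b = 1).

Answer: 1924111/4194304

Derivation:
Let f(t,s) = #length-t paths at position s with S_1..S_t all ≥ -2.
f(t,s) = f(t-1,s-1) + f(t-1,s+1) for s ≥ -2; f(t,s) = 0 for s < -2.
t=0: f(0,0)=1
t=1: f(1,-1)=1 f(1,1)=1
t=2: f(2,-2)=1 f(2,0)=2 f(2,2)=1
t=3: f(3,-1)=3 f(3,1)=3 f(3,3)=1
t=4: f(4,-2)=3 f(4,0)=6 f(4,2)=4 f(4,4)=1
t=5: f(5,-1)=9 f(5,1)=10 f(5,3)=5 f(5,5)=1
t=6: f(6,-2)=9 f(6,0)=19 f(6,2)=15 f(6,4)=6 f(6,6)=1
t=7: f(7,-1)=28 f(7,1)=34 f(7,3)=21 f(7,5)=7 f(7,7)=1
t=8: f(8,-2)=28 f(8,0)=62 f(8,2)=55 f(8,4)=28 f(8,6)=8 f(8,8)=1
t=9: f(9,-1)=90 f(9,1)=117 f(9,3)=83 f(9,5)=36 f(9,7)=9 f(9,9)=1
t=10: f(10,-2)=90 f(10,0)=207 f(10,2)=200 f(10,4)=119 f(10,6)=45 f(10,8)=10 f(10,10)=1
t=11: f(11,-1)=297 f(11,1)=407 f(11,3)=319 f(11,5)=164 f(11,7)=55 f(11,9)=11 f(11,11)=1
t=12: f(12,-2)=297 f(12,0)=704 f(12,2)=726 f(12,4)=483 f(12,6)=219 f(12,8)=66 f(12,10)=12 f(12,12)=1
t=13: f(13,-1)=1001 f(13,1)=1430 f(13,3)=1209 f(13,5)=702 f(13,7)=285 f(13,9)=78 f(13,11)=13 f(13,13)=1
t=14: f(14,-2)=1001 f(14,0)=2431 f(14,2)=2639 f(14,4)=1911 f(14,6)=987 f(14,8)=363 f(14,10)=91 f(14,12)=14 f(14,14)=1
t=15: f(15,-1)=3432 f(15,1)=5070 f(15,3)=4550 f(15,5)=2898 f(15,7)=1350 f(15,9)=454 f(15,11)=105 f(15,13)=15 f(15,15)=1
t=16: f(16,-2)=3432 f(16,0)=8502 f(16,2)=9620 f(16,4)=7448 f(16,6)=4248 f(16,8)=1804 f(16,10)=559 f(16,12)=120 f(16,14)=16 f(16,16)=1
t=17: f(17,-1)=11934 f(17,1)=18122 f(17,3)=17068 f(17,5)=11696 f(17,7)=6052 f(17,9)=2363 f(17,11)=679 f(17,13)=136 f(17,15)=17 f(17,17)=1
t=18: f(18,-2)=11934 f(18,0)=30056 f(18,2)=35190 f(18,4)=28764 f(18,6)=17748 f(18,8)=8415 f(18,10)=3042 f(18,12)=815 f(18,14)=153 f(18,16)=18 f(18,18)=1
t=19: f(19,-1)=41990 f(19,1)=65246 f(19,3)=63954 f(19,5)=46512 f(19,7)=26163 f(19,9)=11457 f(19,11)=3857 f(19,13)=968 f(19,15)=171 f(19,17)=19 f(19,19)=1
t=20: f(20,-2)=41990 f(20,0)=107236 f(20,2)=129200 f(20,4)=110466 f(20,6)=72675 f(20,8)=37620 f(20,10)=15314 f(20,12)=4825 f(20,14)=1139 f(20,16)=190 f(20,18)=20 f(20,20)=1
t=21: f(21,-1)=149226 f(21,1)=236436 f(21,3)=239666 f(21,5)=183141 f(21,7)=110295 f(21,9)=52934 f(21,11)=20139 f(21,13)=5964 f(21,15)=1329 f(21,17)=210 f(21,19)=21 f(21,21)=1
t=22: f(22,-2)=149226 f(22,0)=385662 f(22,2)=476102 f(22,4)=422807 f(22,6)=293436 f(22,8)=163229 f(22,10)=73073 f(22,12)=26103 f(22,14)=7293 f(22,16)=1539 f(22,18)=231 f(22,20)=22 f(22,22)=1
t=23: f(23,-1)=534888 f(23,1)=861764 f(23,3)=898909 f(23,5)=716243 f(23,7)=456665 f(23,9)=236302 f(23,11)=99176 f(23,13)=33396 f(23,15)=8832 f(23,17)=1770 f(23,19)=253 f(23,21)=23 f(23,23)=1
Σ_s f(23,s) = 3848222
P = 3848222/8388608 = 1924111/4194304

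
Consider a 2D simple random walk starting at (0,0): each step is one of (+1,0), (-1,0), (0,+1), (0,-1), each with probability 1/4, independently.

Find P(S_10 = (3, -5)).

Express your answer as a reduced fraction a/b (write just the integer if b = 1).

Answer: 525/262144

Derivation:
Let h be the number of horizontal steps (so 10-h are vertical). To end at (3,-5) need (h+3)/2 right-steps and ((10-h)-5)/2 up-steps.
Sum over h with 3 ≤ h ≤ 5, h ≡ 1 (mod 2), 10-h ≡ 1 (mod 2):
h=3: C(10,3)·C(3,3)·C(7,1) = 120·1·7 = 840
h=5: C(10,5)·C(5,4)·C(5,0) = 252·5·1 = 1260
Total favorable: 2100
Total paths: 4^10 = 1048576
P = 2100/1048576 = 525/262144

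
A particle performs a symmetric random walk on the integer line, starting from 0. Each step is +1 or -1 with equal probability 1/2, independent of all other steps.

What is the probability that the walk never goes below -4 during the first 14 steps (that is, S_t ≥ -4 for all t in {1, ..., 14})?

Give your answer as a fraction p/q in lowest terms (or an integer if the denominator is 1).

Answer: 6721/8192

Derivation:
Let f(t,s) = #length-t paths at position s with S_1..S_t all ≥ -4.
f(t,s) = f(t-1,s-1) + f(t-1,s+1) for s ≥ -4; f(t,s) = 0 for s < -4.
t=0: f(0,0)=1
t=1: f(1,-1)=1 f(1,1)=1
t=2: f(2,-2)=1 f(2,0)=2 f(2,2)=1
t=3: f(3,-3)=1 f(3,-1)=3 f(3,1)=3 f(3,3)=1
t=4: f(4,-4)=1 f(4,-2)=4 f(4,0)=6 f(4,2)=4 f(4,4)=1
t=5: f(5,-3)=5 f(5,-1)=10 f(5,1)=10 f(5,3)=5 f(5,5)=1
t=6: f(6,-4)=5 f(6,-2)=15 f(6,0)=20 f(6,2)=15 f(6,4)=6 f(6,6)=1
t=7: f(7,-3)=20 f(7,-1)=35 f(7,1)=35 f(7,3)=21 f(7,5)=7 f(7,7)=1
t=8: f(8,-4)=20 f(8,-2)=55 f(8,0)=70 f(8,2)=56 f(8,4)=28 f(8,6)=8 f(8,8)=1
t=9: f(9,-3)=75 f(9,-1)=125 f(9,1)=126 f(9,3)=84 f(9,5)=36 f(9,7)=9 f(9,9)=1
t=10: f(10,-4)=75 f(10,-2)=200 f(10,0)=251 f(10,2)=210 f(10,4)=120 f(10,6)=45 f(10,8)=10 f(10,10)=1
t=11: f(11,-3)=275 f(11,-1)=451 f(11,1)=461 f(11,3)=330 f(11,5)=165 f(11,7)=55 f(11,9)=11 f(11,11)=1
t=12: f(12,-4)=275 f(12,-2)=726 f(12,0)=912 f(12,2)=791 f(12,4)=495 f(12,6)=220 f(12,8)=66 f(12,10)=12 f(12,12)=1
t=13: f(13,-3)=1001 f(13,-1)=1638 f(13,1)=1703 f(13,3)=1286 f(13,5)=715 f(13,7)=286 f(13,9)=78 f(13,11)=13 f(13,13)=1
t=14: f(14,-4)=1001 f(14,-2)=2639 f(14,0)=3341 f(14,2)=2989 f(14,4)=2001 f(14,6)=1001 f(14,8)=364 f(14,10)=91 f(14,12)=14 f(14,14)=1
Σ_s f(14,s) = 13442
P = 13442/16384 = 6721/8192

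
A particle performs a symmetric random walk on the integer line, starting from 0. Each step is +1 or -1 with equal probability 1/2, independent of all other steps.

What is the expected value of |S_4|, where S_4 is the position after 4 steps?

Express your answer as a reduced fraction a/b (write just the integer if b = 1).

Answer: 3/2

Derivation:
S_4 takes values m ≡ 0 (mod 2) with |m| ≤ 4; P(S_4=m) = C(4,(4+m)/2)/2^4.
Total paths: 2^4 = 16
Distribution: P(S=-4)=1/16, P(S=-2)=4/16, P(S=0)=6/16, P(S=2)=4/16, P(S=4)=1/16
E[|S_4|] = Σ_m |m|·P(S_4=m) = 24/16 = 3/2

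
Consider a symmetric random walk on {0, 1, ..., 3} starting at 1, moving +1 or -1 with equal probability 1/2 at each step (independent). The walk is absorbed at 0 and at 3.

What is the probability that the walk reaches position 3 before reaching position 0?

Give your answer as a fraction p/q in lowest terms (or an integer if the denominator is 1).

Answer: 1/3

Derivation:
Symmetric walk (p = 1/2): the harmonic-function argument gives P(hit 3 before 0 | start at 1) = a/N.
P = 1/3 = 1/3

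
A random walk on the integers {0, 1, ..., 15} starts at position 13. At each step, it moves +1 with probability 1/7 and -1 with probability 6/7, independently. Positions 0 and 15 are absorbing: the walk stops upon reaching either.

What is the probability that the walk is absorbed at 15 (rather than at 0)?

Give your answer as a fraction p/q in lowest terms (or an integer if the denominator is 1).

Answer: 2612138803/94036996915

Derivation:
Biased walk: p = 1/7, q = 6/7, r = q/p = 6
Gambler's ruin: P(hit 15 before 0 | start at 13) = (1 - r^a)/(1 - r^N)
r^13 = 13060694016; r^15 = 470184984576
P = (1 - 13060694016) / (1 - 470184984576) = -13060694015 / -470184984575 = 2612138803/94036996915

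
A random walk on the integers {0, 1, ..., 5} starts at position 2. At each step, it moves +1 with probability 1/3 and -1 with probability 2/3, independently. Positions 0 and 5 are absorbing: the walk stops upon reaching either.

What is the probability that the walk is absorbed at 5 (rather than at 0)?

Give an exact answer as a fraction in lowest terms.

Answer: 3/31

Derivation:
Biased walk: p = 1/3, q = 2/3, r = q/p = 2
Gambler's ruin: P(hit 5 before 0 | start at 2) = (1 - r^a)/(1 - r^N)
r^2 = 4; r^5 = 32
P = (1 - 4) / (1 - 32) = -3 / -31 = 3/31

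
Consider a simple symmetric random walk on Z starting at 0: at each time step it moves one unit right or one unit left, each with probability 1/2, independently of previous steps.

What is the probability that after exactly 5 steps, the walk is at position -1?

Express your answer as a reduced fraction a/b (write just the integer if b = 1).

To reach position -1 after 5 steps: need 2 steps of +1 and 3 of -1.
Favorable paths: C(5,2) = 10
Total paths: 2^5 = 32
P = 10/32 = 5/16

Answer: 5/16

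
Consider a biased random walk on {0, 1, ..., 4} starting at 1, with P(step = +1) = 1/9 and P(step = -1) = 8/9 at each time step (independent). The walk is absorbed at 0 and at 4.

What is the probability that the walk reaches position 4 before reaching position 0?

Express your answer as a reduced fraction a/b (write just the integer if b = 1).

Answer: 1/585

Derivation:
Biased walk: p = 1/9, q = 8/9, r = q/p = 8
Gambler's ruin: P(hit 4 before 0 | start at 1) = (1 - r^a)/(1 - r^N)
r^1 = 8; r^4 = 4096
P = (1 - 8) / (1 - 4096) = -7 / -4095 = 1/585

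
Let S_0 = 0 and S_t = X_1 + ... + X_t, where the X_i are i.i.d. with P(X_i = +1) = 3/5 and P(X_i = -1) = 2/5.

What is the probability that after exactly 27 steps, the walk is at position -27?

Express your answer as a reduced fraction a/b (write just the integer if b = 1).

To reach position -27 after 27 steps: need 0 steps of +1 and 27 steps of -1.
Number of such sequences: C(27,0) = 1
Each has probability (3/5)^0 · (2/5)^27 = 134217728/7450580596923828125
P = 1 · 134217728/7450580596923828125 = 134217728/7450580596923828125

Answer: 134217728/7450580596923828125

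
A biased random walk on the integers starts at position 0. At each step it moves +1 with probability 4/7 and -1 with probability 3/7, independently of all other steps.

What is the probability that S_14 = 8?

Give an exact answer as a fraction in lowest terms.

Answer: 5888802816/96889010407

Derivation:
To reach position 8 after 14 steps: need 11 steps of +1 and 3 steps of -1.
Number of such sequences: C(14,11) = 364
Each has probability (4/7)^11 · (3/7)^3 = 113246208/678223072849
P = 364 · 113246208/678223072849 = 5888802816/96889010407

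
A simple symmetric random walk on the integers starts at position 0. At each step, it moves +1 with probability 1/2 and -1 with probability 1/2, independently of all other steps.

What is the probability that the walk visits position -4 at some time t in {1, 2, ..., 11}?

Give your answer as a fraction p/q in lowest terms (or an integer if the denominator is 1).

Count via complement. Let g(t,s) = #length-t paths at position s with S_1..S_t all ≠ -4.
g(t,s) = g(t-1,s-1) + g(t-1,s+1) for s ≠ -4; g(t,-4) = 0.
t=0: g(0,0)=1
t=1: g(1,-1)=1 g(1,1)=1
t=2: g(2,-2)=1 g(2,0)=2 g(2,2)=1
t=3: g(3,-3)=1 g(3,-1)=3 g(3,1)=3 g(3,3)=1
t=4: g(4,-2)=4 g(4,0)=6 g(4,2)=4 g(4,4)=1
t=5: g(5,-3)=4 g(5,-1)=10 g(5,1)=10 g(5,3)=5 g(5,5)=1
t=6: g(6,-2)=14 g(6,0)=20 g(6,2)=15 g(6,4)=6 g(6,6)=1
t=7: g(7,-3)=14 g(7,-1)=34 g(7,1)=35 g(7,3)=21 g(7,5)=7 g(7,7)=1
t=8: g(8,-2)=48 g(8,0)=69 g(8,2)=56 g(8,4)=28 g(8,6)=8 g(8,8)=1
t=9: g(9,-3)=48 g(9,-1)=117 g(9,1)=125 g(9,3)=84 g(9,5)=36 g(9,7)=9 g(9,9)=1
t=10: g(10,-2)=165 g(10,0)=242 g(10,2)=209 g(10,4)=120 g(10,6)=45 g(10,8)=10 g(10,10)=1
t=11: g(11,-3)=165 g(11,-1)=407 g(11,1)=451 g(11,3)=329 g(11,5)=165 g(11,7)=55 g(11,9)=11 g(11,11)=1
Paths never hitting -4: Σ_s g(11,s) = 1584
Paths hitting -4: 2^11 - 1584 = 464
P = 464/2048 = 29/128

Answer: 29/128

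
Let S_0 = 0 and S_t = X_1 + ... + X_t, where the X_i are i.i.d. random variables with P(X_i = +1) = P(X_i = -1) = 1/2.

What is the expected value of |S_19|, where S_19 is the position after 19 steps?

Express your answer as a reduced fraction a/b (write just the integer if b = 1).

S_19 takes values m ≡ 1 (mod 2) with |m| ≤ 19; P(S_19=m) = C(19,(19+m)/2)/2^19.
Total paths: 2^19 = 524288
Distribution: P(S=-19)=1/524288, P(S=-17)=19/524288, P(S=-15)=171/524288, P(S=-13)=969/524288, P(S=-11)=3876/524288, P(S=-9)=11628/524288, P(S=-7)=27132/524288, P(S=-5)=50388/524288, P(S=-3)=75582/524288, P(S=-1)=92378/524288, P(S=1)=92378/524288, P(S=3)=75582/524288, P(S=5)=50388/524288, P(S=7)=27132/524288, P(S=9)=11628/524288, P(S=11)=3876/524288, P(S=13)=969/524288, P(S=15)=171/524288, P(S=17)=19/524288, P(S=19)=1/524288
E[|S_19|] = Σ_m |m|·P(S_19=m) = 1847560/524288 = 230945/65536

Answer: 230945/65536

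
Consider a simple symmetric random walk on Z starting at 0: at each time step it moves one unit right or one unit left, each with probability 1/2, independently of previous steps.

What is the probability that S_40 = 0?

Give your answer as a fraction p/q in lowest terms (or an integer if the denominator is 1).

Answer: 34461632205/274877906944

Derivation:
To return to 0 after 40 steps: need exactly 20 steps of +1 and 20 of -1.
Favorable paths: C(40,20) = 137846528820
Total paths: 2^40 = 1099511627776
P = 137846528820/1099511627776 = 34461632205/274877906944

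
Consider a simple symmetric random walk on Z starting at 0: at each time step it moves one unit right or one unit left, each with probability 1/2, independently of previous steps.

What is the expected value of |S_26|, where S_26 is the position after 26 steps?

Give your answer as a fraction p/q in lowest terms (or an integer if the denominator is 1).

S_26 takes values m ≡ 0 (mod 2) with |m| ≤ 26; P(S_26=m) = C(26,(26+m)/2)/2^26.
Total paths: 2^26 = 67108864
Distribution: P(S=-26)=1/67108864, P(S=-24)=26/67108864, P(S=-22)=325/67108864, P(S=-20)=2600/67108864, P(S=-18)=14950/67108864, P(S=-16)=65780/67108864, P(S=-14)=230230/67108864, P(S=-12)=657800/67108864, P(S=-10)=1562275/67108864, P(S=-8)=3124550/67108864, P(S=-6)=5311735/67108864, P(S=-4)=7726160/67108864, P(S=-2)=9657700/67108864, P(S=0)=10400600/67108864, P(S=2)=9657700/67108864, P(S=4)=7726160/67108864, P(S=6)=5311735/67108864, P(S=8)=3124550/67108864, P(S=10)=1562275/67108864, P(S=12)=657800/67108864, P(S=14)=230230/67108864, P(S=16)=65780/67108864, P(S=18)=14950/67108864, P(S=20)=2600/67108864, P(S=22)=325/67108864, P(S=24)=26/67108864, P(S=26)=1/67108864
E[|S_26|] = Σ_m |m|·P(S_26=m) = 270415600/67108864 = 16900975/4194304

Answer: 16900975/4194304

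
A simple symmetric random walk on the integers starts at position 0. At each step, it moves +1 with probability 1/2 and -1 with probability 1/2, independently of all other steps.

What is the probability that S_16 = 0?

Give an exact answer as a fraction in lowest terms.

To return to 0 after 16 steps: need exactly 8 steps of +1 and 8 of -1.
Favorable paths: C(16,8) = 12870
Total paths: 2^16 = 65536
P = 12870/65536 = 6435/32768

Answer: 6435/32768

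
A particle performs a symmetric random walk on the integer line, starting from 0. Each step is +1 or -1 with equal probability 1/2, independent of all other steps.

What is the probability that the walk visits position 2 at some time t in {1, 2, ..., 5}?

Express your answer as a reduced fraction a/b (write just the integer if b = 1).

Count via complement. Let g(t,s) = #length-t paths at position s with S_1..S_t all ≠ 2.
g(t,s) = g(t-1,s-1) + g(t-1,s+1) for s ≠ 2; g(t,2) = 0.
t=0: g(0,0)=1
t=1: g(1,-1)=1 g(1,1)=1
t=2: g(2,-2)=1 g(2,0)=2
t=3: g(3,-3)=1 g(3,-1)=3 g(3,1)=2
t=4: g(4,-4)=1 g(4,-2)=4 g(4,0)=5
t=5: g(5,-5)=1 g(5,-3)=5 g(5,-1)=9 g(5,1)=5
Paths never hitting 2: Σ_s g(5,s) = 20
Paths hitting 2: 2^5 - 20 = 12
P = 12/32 = 3/8

Answer: 3/8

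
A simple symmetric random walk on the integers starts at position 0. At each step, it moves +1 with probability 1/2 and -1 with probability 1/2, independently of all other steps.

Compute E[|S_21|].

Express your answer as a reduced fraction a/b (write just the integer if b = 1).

S_21 takes values m ≡ 1 (mod 2) with |m| ≤ 21; P(S_21=m) = C(21,(21+m)/2)/2^21.
Total paths: 2^21 = 2097152
Distribution: P(S=-21)=1/2097152, P(S=-19)=21/2097152, P(S=-17)=210/2097152, P(S=-15)=1330/2097152, P(S=-13)=5985/2097152, P(S=-11)=20349/2097152, P(S=-9)=54264/2097152, P(S=-7)=116280/2097152, P(S=-5)=203490/2097152, P(S=-3)=293930/2097152, P(S=-1)=352716/2097152, P(S=1)=352716/2097152, P(S=3)=293930/2097152, P(S=5)=203490/2097152, P(S=7)=116280/2097152, P(S=9)=54264/2097152, P(S=11)=20349/2097152, P(S=13)=5985/2097152, P(S=15)=1330/2097152, P(S=17)=210/2097152, P(S=19)=21/2097152, P(S=21)=1/2097152
E[|S_21|] = Σ_m |m|·P(S_21=m) = 7759752/2097152 = 969969/262144

Answer: 969969/262144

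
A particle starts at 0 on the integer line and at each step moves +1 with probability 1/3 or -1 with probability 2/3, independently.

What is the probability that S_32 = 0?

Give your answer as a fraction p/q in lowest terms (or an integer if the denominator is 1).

Answer: 4376933826560/205891132094649

Derivation:
To be at 0 after 32 steps: need exactly 16 steps of +1 and 16 of -1.
Number of such sequences: C(32,16) = 601080390
Each has probability (1/3)^16 · (2/3)^16 = 65536/1853020188851841
P = 601080390 · 65536/1853020188851841 = 4376933826560/205891132094649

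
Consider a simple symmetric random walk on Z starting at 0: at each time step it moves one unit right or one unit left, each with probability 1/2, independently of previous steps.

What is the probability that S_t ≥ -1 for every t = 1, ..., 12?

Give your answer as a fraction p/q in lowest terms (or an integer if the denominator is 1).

Answer: 429/1024

Derivation:
Let f(t,s) = #length-t paths at position s with S_1..S_t all ≥ -1.
f(t,s) = f(t-1,s-1) + f(t-1,s+1) for s ≥ -1; f(t,s) = 0 for s < -1.
t=0: f(0,0)=1
t=1: f(1,-1)=1 f(1,1)=1
t=2: f(2,0)=2 f(2,2)=1
t=3: f(3,-1)=2 f(3,1)=3 f(3,3)=1
t=4: f(4,0)=5 f(4,2)=4 f(4,4)=1
t=5: f(5,-1)=5 f(5,1)=9 f(5,3)=5 f(5,5)=1
t=6: f(6,0)=14 f(6,2)=14 f(6,4)=6 f(6,6)=1
t=7: f(7,-1)=14 f(7,1)=28 f(7,3)=20 f(7,5)=7 f(7,7)=1
t=8: f(8,0)=42 f(8,2)=48 f(8,4)=27 f(8,6)=8 f(8,8)=1
t=9: f(9,-1)=42 f(9,1)=90 f(9,3)=75 f(9,5)=35 f(9,7)=9 f(9,9)=1
t=10: f(10,0)=132 f(10,2)=165 f(10,4)=110 f(10,6)=44 f(10,8)=10 f(10,10)=1
t=11: f(11,-1)=132 f(11,1)=297 f(11,3)=275 f(11,5)=154 f(11,7)=54 f(11,9)=11 f(11,11)=1
t=12: f(12,0)=429 f(12,2)=572 f(12,4)=429 f(12,6)=208 f(12,8)=65 f(12,10)=12 f(12,12)=1
Σ_s f(12,s) = 1716
P = 1716/4096 = 429/1024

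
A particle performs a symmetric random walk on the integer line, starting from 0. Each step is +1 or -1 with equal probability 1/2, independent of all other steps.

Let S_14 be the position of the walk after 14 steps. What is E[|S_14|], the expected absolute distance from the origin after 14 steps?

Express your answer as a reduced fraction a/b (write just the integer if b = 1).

Answer: 3003/1024

Derivation:
S_14 takes values m ≡ 0 (mod 2) with |m| ≤ 14; P(S_14=m) = C(14,(14+m)/2)/2^14.
Total paths: 2^14 = 16384
Distribution: P(S=-14)=1/16384, P(S=-12)=14/16384, P(S=-10)=91/16384, P(S=-8)=364/16384, P(S=-6)=1001/16384, P(S=-4)=2002/16384, P(S=-2)=3003/16384, P(S=0)=3432/16384, P(S=2)=3003/16384, P(S=4)=2002/16384, P(S=6)=1001/16384, P(S=8)=364/16384, P(S=10)=91/16384, P(S=12)=14/16384, P(S=14)=1/16384
E[|S_14|] = Σ_m |m|·P(S_14=m) = 48048/16384 = 3003/1024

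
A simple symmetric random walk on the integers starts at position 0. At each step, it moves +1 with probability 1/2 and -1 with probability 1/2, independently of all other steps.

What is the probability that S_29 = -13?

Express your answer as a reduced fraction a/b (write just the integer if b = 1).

To reach position -13 after 29 steps: need 8 steps of +1 and 21 of -1.
Favorable paths: C(29,8) = 4292145
Total paths: 2^29 = 536870912
P = 4292145/536870912 = 4292145/536870912

Answer: 4292145/536870912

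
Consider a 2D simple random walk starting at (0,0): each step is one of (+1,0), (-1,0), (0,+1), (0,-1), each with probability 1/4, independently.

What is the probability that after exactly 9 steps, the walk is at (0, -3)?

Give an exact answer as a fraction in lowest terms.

Let h be the number of horizontal steps (so 9-h are vertical). To end at (0,-3) need (h+0)/2 right-steps and ((9-h)-3)/2 up-steps.
Sum over h with 0 ≤ h ≤ 6, h ≡ 0 (mod 2), 9-h ≡ 1 (mod 2):
h=0: C(9,0)·C(0,0)·C(9,3) = 1·1·84 = 84
h=2: C(9,2)·C(2,1)·C(7,2) = 36·2·21 = 1512
h=4: C(9,4)·C(4,2)·C(5,1) = 126·6·5 = 3780
h=6: C(9,6)·C(6,3)·C(3,0) = 84·20·1 = 1680
Total favorable: 7056
Total paths: 4^9 = 262144
P = 7056/262144 = 441/16384

Answer: 441/16384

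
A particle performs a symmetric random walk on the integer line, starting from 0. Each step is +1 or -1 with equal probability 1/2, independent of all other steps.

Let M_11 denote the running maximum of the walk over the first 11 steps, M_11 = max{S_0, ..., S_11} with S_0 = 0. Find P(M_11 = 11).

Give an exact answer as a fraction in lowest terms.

Let M_11 = max(S_0,...,S_11). Use the reflection principle: for j ≥ 1, #{paths with M_11 ≥ j} = #{S_11 ≥ j} + #{S_11 ≥ j+1}.
By reflection, #{M_11 ≥ 11} = #{S_11 ≥ 11} + #{S_11 ≥ 12} = 1 + 0 = 1.
#{M_11 ≥ 12} = #{S_11 ≥ 12} + #{S_11 ≥ 13} = 0 + 0 = 0.
#{M_11 = 11} = 1 - 0 = 1.
P(M_11 = 11) = 1/2048 = 1/2048

Answer: 1/2048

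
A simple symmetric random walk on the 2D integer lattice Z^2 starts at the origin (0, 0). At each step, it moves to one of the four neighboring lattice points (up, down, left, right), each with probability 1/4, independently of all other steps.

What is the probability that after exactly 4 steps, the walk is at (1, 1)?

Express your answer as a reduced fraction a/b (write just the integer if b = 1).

Answer: 3/32

Derivation:
Let h be the number of horizontal steps (so 4-h are vertical). To end at (1,1) need (h+1)/2 right-steps and ((4-h)+1)/2 up-steps.
Sum over h with 1 ≤ h ≤ 3, h ≡ 1 (mod 2), 4-h ≡ 1 (mod 2):
h=1: C(4,1)·C(1,1)·C(3,2) = 4·1·3 = 12
h=3: C(4,3)·C(3,2)·C(1,1) = 4·3·1 = 12
Total favorable: 24
Total paths: 4^4 = 256
P = 24/256 = 3/32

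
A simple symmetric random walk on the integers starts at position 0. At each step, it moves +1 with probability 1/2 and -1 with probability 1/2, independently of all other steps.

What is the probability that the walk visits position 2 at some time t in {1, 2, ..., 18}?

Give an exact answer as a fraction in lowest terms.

Answer: 84883/131072

Derivation:
Count via complement. Let g(t,s) = #length-t paths at position s with S_1..S_t all ≠ 2.
g(t,s) = g(t-1,s-1) + g(t-1,s+1) for s ≠ 2; g(t,2) = 0.
t=0: g(0,0)=1
t=1: g(1,-1)=1 g(1,1)=1
t=2: g(2,-2)=1 g(2,0)=2
t=3: g(3,-3)=1 g(3,-1)=3 g(3,1)=2
t=4: g(4,-4)=1 g(4,-2)=4 g(4,0)=5
t=5: g(5,-5)=1 g(5,-3)=5 g(5,-1)=9 g(5,1)=5
t=6: g(6,-6)=1 g(6,-4)=6 g(6,-2)=14 g(6,0)=14
t=7: g(7,-7)=1 g(7,-5)=7 g(7,-3)=20 g(7,-1)=28 g(7,1)=14
t=8: g(8,-8)=1 g(8,-6)=8 g(8,-4)=27 g(8,-2)=48 g(8,0)=42
t=9: g(9,-9)=1 g(9,-7)=9 g(9,-5)=35 g(9,-3)=75 g(9,-1)=90 g(9,1)=42
t=10: g(10,-10)=1 g(10,-8)=10 g(10,-6)=44 g(10,-4)=110 g(10,-2)=165 g(10,0)=132
t=11: g(11,-11)=1 g(11,-9)=11 g(11,-7)=54 g(11,-5)=154 g(11,-3)=275 g(11,-1)=297 g(11,1)=132
t=12: g(12,-12)=1 g(12,-10)=12 g(12,-8)=65 g(12,-6)=208 g(12,-4)=429 g(12,-2)=572 g(12,0)=429
t=13: g(13,-13)=1 g(13,-11)=13 g(13,-9)=77 g(13,-7)=273 g(13,-5)=637 g(13,-3)=1001 g(13,-1)=1001 g(13,1)=429
t=14: g(14,-14)=1 g(14,-12)=14 g(14,-10)=90 g(14,-8)=350 g(14,-6)=910 g(14,-4)=1638 g(14,-2)=2002 g(14,0)=1430
t=15: g(15,-15)=1 g(15,-13)=15 g(15,-11)=104 g(15,-9)=440 g(15,-7)=1260 g(15,-5)=2548 g(15,-3)=3640 g(15,-1)=3432 g(15,1)=1430
t=16: g(16,-16)=1 g(16,-14)=16 g(16,-12)=119 g(16,-10)=544 g(16,-8)=1700 g(16,-6)=3808 g(16,-4)=6188 g(16,-2)=7072 g(16,0)=4862
t=17: g(17,-17)=1 g(17,-15)=17 g(17,-13)=135 g(17,-11)=663 g(17,-9)=2244 g(17,-7)=5508 g(17,-5)=9996 g(17,-3)=13260 g(17,-1)=11934 g(17,1)=4862
t=18: g(18,-18)=1 g(18,-16)=18 g(18,-14)=152 g(18,-12)=798 g(18,-10)=2907 g(18,-8)=7752 g(18,-6)=15504 g(18,-4)=23256 g(18,-2)=25194 g(18,0)=16796
Paths never hitting 2: Σ_s g(18,s) = 92378
Paths hitting 2: 2^18 - 92378 = 169766
P = 169766/262144 = 84883/131072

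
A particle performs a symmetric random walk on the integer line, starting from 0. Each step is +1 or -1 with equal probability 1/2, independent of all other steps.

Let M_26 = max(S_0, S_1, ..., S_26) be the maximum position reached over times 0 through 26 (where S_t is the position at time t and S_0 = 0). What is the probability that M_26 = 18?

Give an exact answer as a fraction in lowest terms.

Answer: 7475/33554432

Derivation:
Let M_26 = max(S_0,...,S_26). Use the reflection principle: for j ≥ 1, #{paths with M_26 ≥ j} = #{S_26 ≥ j} + #{S_26 ≥ j+1}.
By reflection, #{M_26 ≥ 18} = #{S_26 ≥ 18} + #{S_26 ≥ 19} = 17902 + 2952 = 20854.
#{M_26 ≥ 19} = #{S_26 ≥ 19} + #{S_26 ≥ 20} = 2952 + 2952 = 5904.
#{M_26 = 18} = 20854 - 5904 = 14950.
P(M_26 = 18) = 14950/67108864 = 7475/33554432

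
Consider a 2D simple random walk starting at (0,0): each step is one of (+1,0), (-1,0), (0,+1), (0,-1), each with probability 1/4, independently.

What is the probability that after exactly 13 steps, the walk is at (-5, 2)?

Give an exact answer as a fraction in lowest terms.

Answer: 184041/33554432

Derivation:
Let h be the number of horizontal steps (so 13-h are vertical). To end at (-5,2) need (h-5)/2 right-steps and ((13-h)+2)/2 up-steps.
Sum over h with 5 ≤ h ≤ 11, h ≡ 1 (mod 2), 13-h ≡ 0 (mod 2):
h=5: C(13,5)·C(5,0)·C(8,5) = 1287·1·56 = 72072
h=7: C(13,7)·C(7,1)·C(6,4) = 1716·7·15 = 180180
h=9: C(13,9)·C(9,2)·C(4,3) = 715·36·4 = 102960
h=11: C(13,11)·C(11,3)·C(2,2) = 78·165·1 = 12870
Total favorable: 368082
Total paths: 4^13 = 67108864
P = 368082/67108864 = 184041/33554432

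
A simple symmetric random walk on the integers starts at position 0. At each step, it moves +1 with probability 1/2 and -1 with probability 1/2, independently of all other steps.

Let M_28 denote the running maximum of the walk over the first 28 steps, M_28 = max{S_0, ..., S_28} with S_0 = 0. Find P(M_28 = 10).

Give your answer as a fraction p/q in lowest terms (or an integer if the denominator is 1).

Let M_28 = max(S_0,...,S_28). Use the reflection principle: for j ≥ 1, #{paths with M_28 ≥ j} = #{S_28 ≥ j} + #{S_28 ≥ j+1}.
By reflection, #{M_28 ≥ 10} = #{S_28 ≥ 10} + #{S_28 ≥ 11} = 11698223 + 4791323 = 16489546.
#{M_28 ≥ 11} = #{S_28 ≥ 11} + #{S_28 ≥ 12} = 4791323 + 4791323 = 9582646.
#{M_28 = 10} = 16489546 - 9582646 = 6906900.
P(M_28 = 10) = 6906900/268435456 = 1726725/67108864

Answer: 1726725/67108864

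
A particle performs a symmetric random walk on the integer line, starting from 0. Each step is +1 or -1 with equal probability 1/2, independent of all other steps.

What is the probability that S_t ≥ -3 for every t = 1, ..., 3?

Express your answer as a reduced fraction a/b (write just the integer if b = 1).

Answer: 1

Derivation:
Let f(t,s) = #length-t paths at position s with S_1..S_t all ≥ -3.
f(t,s) = f(t-1,s-1) + f(t-1,s+1) for s ≥ -3; f(t,s) = 0 for s < -3.
t=0: f(0,0)=1
t=1: f(1,-1)=1 f(1,1)=1
t=2: f(2,-2)=1 f(2,0)=2 f(2,2)=1
t=3: f(3,-3)=1 f(3,-1)=3 f(3,1)=3 f(3,3)=1
Σ_s f(3,s) = 8
P = 8/8 = 1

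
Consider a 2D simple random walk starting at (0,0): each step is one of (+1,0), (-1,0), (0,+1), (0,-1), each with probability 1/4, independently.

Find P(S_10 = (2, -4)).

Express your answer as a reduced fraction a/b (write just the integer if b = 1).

Answer: 4725/524288

Derivation:
Let h be the number of horizontal steps (so 10-h are vertical). To end at (2,-4) need (h+2)/2 right-steps and ((10-h)-4)/2 up-steps.
Sum over h with 2 ≤ h ≤ 6, h ≡ 0 (mod 2), 10-h ≡ 0 (mod 2):
h=2: C(10,2)·C(2,2)·C(8,2) = 45·1·28 = 1260
h=4: C(10,4)·C(4,3)·C(6,1) = 210·4·6 = 5040
h=6: C(10,6)·C(6,4)·C(4,0) = 210·15·1 = 3150
Total favorable: 9450
Total paths: 4^10 = 1048576
P = 9450/1048576 = 4725/524288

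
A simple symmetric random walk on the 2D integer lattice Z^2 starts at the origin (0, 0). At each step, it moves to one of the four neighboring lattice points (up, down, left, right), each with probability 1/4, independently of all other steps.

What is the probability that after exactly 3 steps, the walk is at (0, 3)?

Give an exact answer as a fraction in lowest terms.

Let h be the number of horizontal steps (so 3-h are vertical). To end at (0,3) need (h+0)/2 right-steps and ((3-h)+3)/2 up-steps.
Sum over h with 0 ≤ h ≤ 0, h ≡ 0 (mod 2), 3-h ≡ 1 (mod 2):
h=0: C(3,0)·C(0,0)·C(3,3) = 1·1·1 = 1
Total favorable: 1
Total paths: 4^3 = 64
P = 1/64 = 1/64

Answer: 1/64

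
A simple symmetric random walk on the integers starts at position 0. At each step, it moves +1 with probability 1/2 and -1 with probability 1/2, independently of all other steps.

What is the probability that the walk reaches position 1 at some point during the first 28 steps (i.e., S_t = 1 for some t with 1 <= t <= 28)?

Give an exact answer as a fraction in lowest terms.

Answer: 28539857/33554432

Derivation:
Count via complement. Let g(t,s) = #length-t paths at position s with S_1..S_t all ≠ 1.
g(t,s) = g(t-1,s-1) + g(t-1,s+1) for s ≠ 1; g(t,1) = 0.
t=0: g(0,0)=1
t=1: g(1,-1)=1
t=2: g(2,-2)=1 g(2,0)=1
t=3: g(3,-3)=1 g(3,-1)=2
t=4: g(4,-4)=1 g(4,-2)=3 g(4,0)=2
t=5: g(5,-5)=1 g(5,-3)=4 g(5,-1)=5
t=6: g(6,-6)=1 g(6,-4)=5 g(6,-2)=9 g(6,0)=5
t=7: g(7,-7)=1 g(7,-5)=6 g(7,-3)=14 g(7,-1)=14
t=8: g(8,-8)=1 g(8,-6)=7 g(8,-4)=20 g(8,-2)=28 g(8,0)=14
t=9: g(9,-9)=1 g(9,-7)=8 g(9,-5)=27 g(9,-3)=48 g(9,-1)=42
t=10: g(10,-10)=1 g(10,-8)=9 g(10,-6)=35 g(10,-4)=75 g(10,-2)=90 g(10,0)=42
t=11: g(11,-11)=1 g(11,-9)=10 g(11,-7)=44 g(11,-5)=110 g(11,-3)=165 g(11,-1)=132
t=12: g(12,-12)=1 g(12,-10)=11 g(12,-8)=54 g(12,-6)=154 g(12,-4)=275 g(12,-2)=297 g(12,0)=132
t=13: g(13,-13)=1 g(13,-11)=12 g(13,-9)=65 g(13,-7)=208 g(13,-5)=429 g(13,-3)=572 g(13,-1)=429
t=14: g(14,-14)=1 g(14,-12)=13 g(14,-10)=77 g(14,-8)=273 g(14,-6)=637 g(14,-4)=1001 g(14,-2)=1001 g(14,0)=429
t=15: g(15,-15)=1 g(15,-13)=14 g(15,-11)=90 g(15,-9)=350 g(15,-7)=910 g(15,-5)=1638 g(15,-3)=2002 g(15,-1)=1430
t=16: g(16,-16)=1 g(16,-14)=15 g(16,-12)=104 g(16,-10)=440 g(16,-8)=1260 g(16,-6)=2548 g(16,-4)=3640 g(16,-2)=3432 g(16,0)=1430
t=17: g(17,-17)=1 g(17,-15)=16 g(17,-13)=119 g(17,-11)=544 g(17,-9)=1700 g(17,-7)=3808 g(17,-5)=6188 g(17,-3)=7072 g(17,-1)=4862
t=18: g(18,-18)=1 g(18,-16)=17 g(18,-14)=135 g(18,-12)=663 g(18,-10)=2244 g(18,-8)=5508 g(18,-6)=9996 g(18,-4)=13260 g(18,-2)=11934 g(18,0)=4862
t=19: g(19,-19)=1 g(19,-17)=18 g(19,-15)=152 g(19,-13)=798 g(19,-11)=2907 g(19,-9)=7752 g(19,-7)=15504 g(19,-5)=23256 g(19,-3)=25194 g(19,-1)=16796
t=20: g(20,-20)=1 g(20,-18)=19 g(20,-16)=170 g(20,-14)=950 g(20,-12)=3705 g(20,-10)=10659 g(20,-8)=23256 g(20,-6)=38760 g(20,-4)=48450 g(20,-2)=41990 g(20,0)=16796
t=21: g(21,-21)=1 g(21,-19)=20 g(21,-17)=189 g(21,-15)=1120 g(21,-13)=4655 g(21,-11)=14364 g(21,-9)=33915 g(21,-7)=62016 g(21,-5)=87210 g(21,-3)=90440 g(21,-1)=58786
t=22: g(22,-22)=1 g(22,-20)=21 g(22,-18)=209 g(22,-16)=1309 g(22,-14)=5775 g(22,-12)=19019 g(22,-10)=48279 g(22,-8)=95931 g(22,-6)=149226 g(22,-4)=177650 g(22,-2)=149226 g(22,0)=58786
t=23: g(23,-23)=1 g(23,-21)=22 g(23,-19)=230 g(23,-17)=1518 g(23,-15)=7084 g(23,-13)=24794 g(23,-11)=67298 g(23,-9)=144210 g(23,-7)=245157 g(23,-5)=326876 g(23,-3)=326876 g(23,-1)=208012
t=24: g(24,-24)=1 g(24,-22)=23 g(24,-20)=252 g(24,-18)=1748 g(24,-16)=8602 g(24,-14)=31878 g(24,-12)=92092 g(24,-10)=211508 g(24,-8)=389367 g(24,-6)=572033 g(24,-4)=653752 g(24,-2)=534888 g(24,0)=208012
t=25: g(25,-25)=1 g(25,-23)=24 g(25,-21)=275 g(25,-19)=2000 g(25,-17)=10350 g(25,-15)=40480 g(25,-13)=123970 g(25,-11)=303600 g(25,-9)=600875 g(25,-7)=961400 g(25,-5)=1225785 g(25,-3)=1188640 g(25,-1)=742900
t=26: g(26,-26)=1 g(26,-24)=25 g(26,-22)=299 g(26,-20)=2275 g(26,-18)=12350 g(26,-16)=50830 g(26,-14)=164450 g(26,-12)=427570 g(26,-10)=904475 g(26,-8)=1562275 g(26,-6)=2187185 g(26,-4)=2414425 g(26,-2)=1931540 g(26,0)=742900
t=27: g(27,-27)=1 g(27,-25)=26 g(27,-23)=324 g(27,-21)=2574 g(27,-19)=14625 g(27,-17)=63180 g(27,-15)=215280 g(27,-13)=592020 g(27,-11)=1332045 g(27,-9)=2466750 g(27,-7)=3749460 g(27,-5)=4601610 g(27,-3)=4345965 g(27,-1)=2674440
t=28: g(28,-28)=1 g(28,-26)=27 g(28,-24)=350 g(28,-22)=2898 g(28,-20)=17199 g(28,-18)=77805 g(28,-16)=278460 g(28,-14)=807300 g(28,-12)=1924065 g(28,-10)=3798795 g(28,-8)=6216210 g(28,-6)=8351070 g(28,-4)=8947575 g(28,-2)=7020405 g(28,0)=2674440
Paths never hitting 1: Σ_s g(28,s) = 40116600
Paths hitting 1: 2^28 - 40116600 = 228318856
P = 228318856/268435456 = 28539857/33554432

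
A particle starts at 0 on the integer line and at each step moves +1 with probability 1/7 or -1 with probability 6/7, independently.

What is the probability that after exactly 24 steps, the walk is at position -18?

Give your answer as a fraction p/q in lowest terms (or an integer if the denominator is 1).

To reach position -18 after 24 steps: need 3 steps of +1 and 21 steps of -1.
Number of such sequences: C(24,3) = 2024
Each has probability (1/7)^3 · (6/7)^21 = 21936950640377856/191581231380566414401
P = 2024 · 21936950640377856/191581231380566414401 = 44400388096124780544/191581231380566414401

Answer: 44400388096124780544/191581231380566414401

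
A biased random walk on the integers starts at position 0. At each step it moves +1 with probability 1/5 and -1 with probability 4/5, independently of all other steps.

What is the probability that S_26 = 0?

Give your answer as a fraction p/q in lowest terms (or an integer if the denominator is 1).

Answer: 27918898036736/59604644775390625

Derivation:
To be at 0 after 26 steps: need exactly 13 steps of +1 and 13 of -1.
Number of such sequences: C(26,13) = 10400600
Each has probability (1/5)^13 · (4/5)^13 = 67108864/1490116119384765625
P = 10400600 · 67108864/1490116119384765625 = 27918898036736/59604644775390625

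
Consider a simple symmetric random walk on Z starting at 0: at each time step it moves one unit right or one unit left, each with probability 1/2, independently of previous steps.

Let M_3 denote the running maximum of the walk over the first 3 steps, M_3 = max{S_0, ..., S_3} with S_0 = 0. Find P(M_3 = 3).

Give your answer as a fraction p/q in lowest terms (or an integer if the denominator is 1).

Answer: 1/8

Derivation:
Let M_3 = max(S_0,...,S_3). Use the reflection principle: for j ≥ 1, #{paths with M_3 ≥ j} = #{S_3 ≥ j} + #{S_3 ≥ j+1}.
By reflection, #{M_3 ≥ 3} = #{S_3 ≥ 3} + #{S_3 ≥ 4} = 1 + 0 = 1.
#{M_3 ≥ 4} = #{S_3 ≥ 4} + #{S_3 ≥ 5} = 0 + 0 = 0.
#{M_3 = 3} = 1 - 0 = 1.
P(M_3 = 3) = 1/8 = 1/8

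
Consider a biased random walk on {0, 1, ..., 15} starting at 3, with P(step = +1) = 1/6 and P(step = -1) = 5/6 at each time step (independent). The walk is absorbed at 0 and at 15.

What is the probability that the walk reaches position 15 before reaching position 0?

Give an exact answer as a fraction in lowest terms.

Answer: 1/246109501

Derivation:
Biased walk: p = 1/6, q = 5/6, r = q/p = 5
Gambler's ruin: P(hit 15 before 0 | start at 3) = (1 - r^a)/(1 - r^N)
r^3 = 125; r^15 = 30517578125
P = (1 - 125) / (1 - 30517578125) = -124 / -30517578124 = 1/246109501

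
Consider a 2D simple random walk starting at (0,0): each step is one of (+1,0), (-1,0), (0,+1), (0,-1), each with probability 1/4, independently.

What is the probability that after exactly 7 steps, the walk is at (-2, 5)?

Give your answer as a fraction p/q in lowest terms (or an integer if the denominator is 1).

Let h be the number of horizontal steps (so 7-h are vertical). To end at (-2,5) need (h-2)/2 right-steps and ((7-h)+5)/2 up-steps.
Sum over h with 2 ≤ h ≤ 2, h ≡ 0 (mod 2), 7-h ≡ 1 (mod 2):
h=2: C(7,2)·C(2,0)·C(5,5) = 21·1·1 = 21
Total favorable: 21
Total paths: 4^7 = 16384
P = 21/16384 = 21/16384

Answer: 21/16384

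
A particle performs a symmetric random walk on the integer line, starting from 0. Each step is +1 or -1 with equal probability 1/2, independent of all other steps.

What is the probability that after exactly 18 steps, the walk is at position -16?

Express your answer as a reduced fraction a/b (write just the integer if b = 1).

Answer: 9/131072

Derivation:
To reach position -16 after 18 steps: need 1 step of +1 and 17 of -1.
Favorable paths: C(18,1) = 18
Total paths: 2^18 = 262144
P = 18/262144 = 9/131072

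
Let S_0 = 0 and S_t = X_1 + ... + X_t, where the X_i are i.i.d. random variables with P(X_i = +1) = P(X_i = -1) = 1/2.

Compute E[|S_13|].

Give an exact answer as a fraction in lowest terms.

S_13 takes values m ≡ 1 (mod 2) with |m| ≤ 13; P(S_13=m) = C(13,(13+m)/2)/2^13.
Total paths: 2^13 = 8192
Distribution: P(S=-13)=1/8192, P(S=-11)=13/8192, P(S=-9)=78/8192, P(S=-7)=286/8192, P(S=-5)=715/8192, P(S=-3)=1287/8192, P(S=-1)=1716/8192, P(S=1)=1716/8192, P(S=3)=1287/8192, P(S=5)=715/8192, P(S=7)=286/8192, P(S=9)=78/8192, P(S=11)=13/8192, P(S=13)=1/8192
E[|S_13|] = Σ_m |m|·P(S_13=m) = 24024/8192 = 3003/1024

Answer: 3003/1024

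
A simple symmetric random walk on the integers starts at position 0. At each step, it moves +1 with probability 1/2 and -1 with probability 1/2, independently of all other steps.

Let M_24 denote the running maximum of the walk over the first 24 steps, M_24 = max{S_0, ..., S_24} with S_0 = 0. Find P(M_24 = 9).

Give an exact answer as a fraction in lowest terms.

Let M_24 = max(S_0,...,S_24). Use the reflection principle: for j ≥ 1, #{paths with M_24 ≥ j} = #{S_24 ≥ j} + #{S_24 ≥ j+1}.
By reflection, #{M_24 ≥ 9} = #{S_24 ≥ 9} + #{S_24 ≥ 10} = 536155 + 536155 = 1072310.
#{M_24 ≥ 10} = #{S_24 ≥ 10} + #{S_24 ≥ 11} = 536155 + 190051 = 726206.
#{M_24 = 9} = 1072310 - 726206 = 346104.
P(M_24 = 9) = 346104/16777216 = 43263/2097152

Answer: 43263/2097152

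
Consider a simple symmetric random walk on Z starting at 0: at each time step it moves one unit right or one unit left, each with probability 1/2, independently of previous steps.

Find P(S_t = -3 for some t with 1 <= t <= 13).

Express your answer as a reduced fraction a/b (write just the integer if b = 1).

Count via complement. Let g(t,s) = #length-t paths at position s with S_1..S_t all ≠ -3.
g(t,s) = g(t-1,s-1) + g(t-1,s+1) for s ≠ -3; g(t,-3) = 0.
t=0: g(0,0)=1
t=1: g(1,-1)=1 g(1,1)=1
t=2: g(2,-2)=1 g(2,0)=2 g(2,2)=1
t=3: g(3,-1)=3 g(3,1)=3 g(3,3)=1
t=4: g(4,-2)=3 g(4,0)=6 g(4,2)=4 g(4,4)=1
t=5: g(5,-1)=9 g(5,1)=10 g(5,3)=5 g(5,5)=1
t=6: g(6,-2)=9 g(6,0)=19 g(6,2)=15 g(6,4)=6 g(6,6)=1
t=7: g(7,-1)=28 g(7,1)=34 g(7,3)=21 g(7,5)=7 g(7,7)=1
t=8: g(8,-2)=28 g(8,0)=62 g(8,2)=55 g(8,4)=28 g(8,6)=8 g(8,8)=1
t=9: g(9,-1)=90 g(9,1)=117 g(9,3)=83 g(9,5)=36 g(9,7)=9 g(9,9)=1
t=10: g(10,-2)=90 g(10,0)=207 g(10,2)=200 g(10,4)=119 g(10,6)=45 g(10,8)=10 g(10,10)=1
t=11: g(11,-1)=297 g(11,1)=407 g(11,3)=319 g(11,5)=164 g(11,7)=55 g(11,9)=11 g(11,11)=1
t=12: g(12,-2)=297 g(12,0)=704 g(12,2)=726 g(12,4)=483 g(12,6)=219 g(12,8)=66 g(12,10)=12 g(12,12)=1
t=13: g(13,-1)=1001 g(13,1)=1430 g(13,3)=1209 g(13,5)=702 g(13,7)=285 g(13,9)=78 g(13,11)=13 g(13,13)=1
Paths never hitting -3: Σ_s g(13,s) = 4719
Paths hitting -3: 2^13 - 4719 = 3473
P = 3473/8192 = 3473/8192

Answer: 3473/8192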